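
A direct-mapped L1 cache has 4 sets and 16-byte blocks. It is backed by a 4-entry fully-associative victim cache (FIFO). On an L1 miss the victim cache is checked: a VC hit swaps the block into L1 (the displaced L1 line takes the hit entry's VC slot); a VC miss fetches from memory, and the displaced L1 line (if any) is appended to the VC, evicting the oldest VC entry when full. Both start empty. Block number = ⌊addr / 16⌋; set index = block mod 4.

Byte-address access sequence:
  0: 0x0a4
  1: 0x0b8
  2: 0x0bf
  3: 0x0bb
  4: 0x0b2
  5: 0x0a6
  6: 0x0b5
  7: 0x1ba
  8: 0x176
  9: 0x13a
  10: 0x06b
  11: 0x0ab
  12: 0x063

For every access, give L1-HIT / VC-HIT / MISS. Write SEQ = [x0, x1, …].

SEQ = [MISS, MISS, L1-HIT, L1-HIT, L1-HIT, L1-HIT, L1-HIT, MISS, MISS, MISS, MISS, VC-HIT, VC-HIT]

  [0] addr=0xa4 blk=10 s=2: MISS | VC []
  [1] addr=0xb8 blk=11 s=3: MISS | VC []
  [2] addr=0xbf blk=11 s=3: L1-HIT | VC []
  [3] addr=0xbb blk=11 s=3: L1-HIT | VC []
  [4] addr=0xb2 blk=11 s=3: L1-HIT | VC []
  [5] addr=0xa6 blk=10 s=2: L1-HIT | VC []
  [6] addr=0xb5 blk=11 s=3: L1-HIT | VC []
  [7] addr=0x1ba blk=27 s=3: MISS | VC [11]
  [8] addr=0x176 blk=23 s=3: MISS | VC [11, 27]
  [9] addr=0x13a blk=19 s=3: MISS | VC [11, 27, 23]
  [10] addr=0x6b blk=6 s=2: MISS | VC [11, 27, 23, 10]
  [11] addr=0xab blk=10 s=2: VC-HIT | VC [11, 27, 23, 6]
  [12] addr=0x63 blk=6 s=2: VC-HIT | VC [11, 27, 23, 10]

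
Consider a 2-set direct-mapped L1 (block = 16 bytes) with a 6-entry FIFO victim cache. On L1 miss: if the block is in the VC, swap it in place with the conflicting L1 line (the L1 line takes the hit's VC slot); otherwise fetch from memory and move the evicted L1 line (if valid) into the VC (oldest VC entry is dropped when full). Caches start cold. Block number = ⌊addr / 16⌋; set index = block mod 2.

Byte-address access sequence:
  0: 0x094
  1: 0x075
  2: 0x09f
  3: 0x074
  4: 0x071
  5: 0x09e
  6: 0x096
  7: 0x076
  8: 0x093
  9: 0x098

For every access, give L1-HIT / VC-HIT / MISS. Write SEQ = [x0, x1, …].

0: 0x94 (blk 9, set 1) → MISS  vc=[]
1: 0x75 (blk 7, set 1) → MISS  vc=[9]
2: 0x9f (blk 9, set 1) → VC-HIT  vc=[7]
3: 0x74 (blk 7, set 1) → VC-HIT  vc=[9]
4: 0x71 (blk 7, set 1) → L1-HIT  vc=[9]
5: 0x9e (blk 9, set 1) → VC-HIT  vc=[7]
6: 0x96 (blk 9, set 1) → L1-HIT  vc=[7]
7: 0x76 (blk 7, set 1) → VC-HIT  vc=[9]
8: 0x93 (blk 9, set 1) → VC-HIT  vc=[7]
9: 0x98 (blk 9, set 1) → L1-HIT  vc=[7]

SEQ = [MISS, MISS, VC-HIT, VC-HIT, L1-HIT, VC-HIT, L1-HIT, VC-HIT, VC-HIT, L1-HIT]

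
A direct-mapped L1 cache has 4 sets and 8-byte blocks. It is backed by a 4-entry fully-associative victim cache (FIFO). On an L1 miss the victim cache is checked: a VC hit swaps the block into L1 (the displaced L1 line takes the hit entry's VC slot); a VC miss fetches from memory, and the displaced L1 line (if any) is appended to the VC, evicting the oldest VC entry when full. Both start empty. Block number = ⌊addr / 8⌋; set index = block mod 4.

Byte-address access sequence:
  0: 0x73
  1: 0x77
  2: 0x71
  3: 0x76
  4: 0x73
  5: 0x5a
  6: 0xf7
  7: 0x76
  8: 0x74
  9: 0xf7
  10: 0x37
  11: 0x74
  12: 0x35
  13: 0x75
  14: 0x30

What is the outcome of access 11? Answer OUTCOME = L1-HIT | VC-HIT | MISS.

OUTCOME = VC-HIT

0: 0x73 (blk 14, set 2) → MISS  vc=[]
1: 0x77 (blk 14, set 2) → L1-HIT  vc=[]
2: 0x71 (blk 14, set 2) → L1-HIT  vc=[]
3: 0x76 (blk 14, set 2) → L1-HIT  vc=[]
4: 0x73 (blk 14, set 2) → L1-HIT  vc=[]
5: 0x5a (blk 11, set 3) → MISS  vc=[]
6: 0xf7 (blk 30, set 2) → MISS  vc=[14]
7: 0x76 (blk 14, set 2) → VC-HIT  vc=[30]
8: 0x74 (blk 14, set 2) → L1-HIT  vc=[30]
9: 0xf7 (blk 30, set 2) → VC-HIT  vc=[14]
10: 0x37 (blk 6, set 2) → MISS  vc=[14, 30]
11: 0x74 (blk 14, set 2) → VC-HIT  vc=[6, 30]
12: 0x35 (blk 6, set 2) → VC-HIT  vc=[14, 30]
13: 0x75 (blk 14, set 2) → VC-HIT  vc=[6, 30]
14: 0x30 (blk 6, set 2) → VC-HIT  vc=[14, 30]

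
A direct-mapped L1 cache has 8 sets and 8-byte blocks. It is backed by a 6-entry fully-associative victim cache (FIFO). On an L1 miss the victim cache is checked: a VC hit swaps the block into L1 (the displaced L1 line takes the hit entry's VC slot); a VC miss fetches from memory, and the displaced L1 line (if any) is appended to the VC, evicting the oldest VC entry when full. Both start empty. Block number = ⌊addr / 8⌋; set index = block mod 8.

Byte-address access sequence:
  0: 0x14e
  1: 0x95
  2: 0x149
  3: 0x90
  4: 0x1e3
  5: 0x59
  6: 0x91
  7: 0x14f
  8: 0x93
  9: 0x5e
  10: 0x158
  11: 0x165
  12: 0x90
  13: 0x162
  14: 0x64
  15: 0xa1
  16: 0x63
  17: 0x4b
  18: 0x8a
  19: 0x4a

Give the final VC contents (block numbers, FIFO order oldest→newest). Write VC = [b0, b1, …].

#0 0x14e→b41/s1 MISS; vc=[]
#1 0x95→b18/s2 MISS; vc=[]
#2 0x149→b41/s1 L1-HIT; vc=[]
#3 0x90→b18/s2 L1-HIT; vc=[]
#4 0x1e3→b60/s4 MISS; vc=[]
#5 0x59→b11/s3 MISS; vc=[]
#6 0x91→b18/s2 L1-HIT; vc=[]
#7 0x14f→b41/s1 L1-HIT; vc=[]
#8 0x93→b18/s2 L1-HIT; vc=[]
#9 0x5e→b11/s3 L1-HIT; vc=[]
#10 0x158→b43/s3 MISS; vc=[11]
#11 0x165→b44/s4 MISS; vc=[11,60]
#12 0x90→b18/s2 L1-HIT; vc=[11,60]
#13 0x162→b44/s4 L1-HIT; vc=[11,60]
#14 0x64→b12/s4 MISS; vc=[11,60,44]
#15 0xa1→b20/s4 MISS; vc=[11,60,44,12]
#16 0x63→b12/s4 VC-HIT; vc=[11,60,44,20]
#17 0x4b→b9/s1 MISS; vc=[11,60,44,20,41]
#18 0x8a→b17/s1 MISS; vc=[11,60,44,20,41,9]
#19 0x4a→b9/s1 VC-HIT; vc=[11,60,44,20,41,17]

VC = [11, 60, 44, 20, 41, 17]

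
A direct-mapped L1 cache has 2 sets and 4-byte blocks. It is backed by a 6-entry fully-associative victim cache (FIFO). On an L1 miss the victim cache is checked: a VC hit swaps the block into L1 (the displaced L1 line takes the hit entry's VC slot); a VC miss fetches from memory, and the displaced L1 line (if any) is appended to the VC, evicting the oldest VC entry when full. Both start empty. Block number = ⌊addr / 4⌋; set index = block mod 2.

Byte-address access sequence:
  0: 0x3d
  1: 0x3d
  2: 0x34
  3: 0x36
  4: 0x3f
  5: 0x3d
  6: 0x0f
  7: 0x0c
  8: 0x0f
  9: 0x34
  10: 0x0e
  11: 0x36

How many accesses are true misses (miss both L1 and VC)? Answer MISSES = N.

MISSES = 3

  [0] addr=0x3d blk=15 s=1: MISS | VC []
  [1] addr=0x3d blk=15 s=1: L1-HIT | VC []
  [2] addr=0x34 blk=13 s=1: MISS | VC [15]
  [3] addr=0x36 blk=13 s=1: L1-HIT | VC [15]
  [4] addr=0x3f blk=15 s=1: VC-HIT | VC [13]
  [5] addr=0x3d blk=15 s=1: L1-HIT | VC [13]
  [6] addr=0xf blk=3 s=1: MISS | VC [13, 15]
  [7] addr=0xc blk=3 s=1: L1-HIT | VC [13, 15]
  [8] addr=0xf blk=3 s=1: L1-HIT | VC [13, 15]
  [9] addr=0x34 blk=13 s=1: VC-HIT | VC [3, 15]
  [10] addr=0xe blk=3 s=1: VC-HIT | VC [13, 15]
  [11] addr=0x36 blk=13 s=1: VC-HIT | VC [3, 15]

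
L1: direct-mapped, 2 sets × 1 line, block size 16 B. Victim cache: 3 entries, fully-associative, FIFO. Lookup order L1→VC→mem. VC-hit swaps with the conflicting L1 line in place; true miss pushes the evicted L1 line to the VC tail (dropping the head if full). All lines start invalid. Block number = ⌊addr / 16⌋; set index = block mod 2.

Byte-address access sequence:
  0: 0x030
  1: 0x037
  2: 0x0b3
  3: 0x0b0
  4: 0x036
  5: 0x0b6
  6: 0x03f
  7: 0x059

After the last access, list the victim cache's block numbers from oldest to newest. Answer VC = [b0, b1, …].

VC = [11, 3]

0: 0x30 (blk 3, set 1) → MISS  vc=[]
1: 0x37 (blk 3, set 1) → L1-HIT  vc=[]
2: 0xb3 (blk 11, set 1) → MISS  vc=[3]
3: 0xb0 (blk 11, set 1) → L1-HIT  vc=[3]
4: 0x36 (blk 3, set 1) → VC-HIT  vc=[11]
5: 0xb6 (blk 11, set 1) → VC-HIT  vc=[3]
6: 0x3f (blk 3, set 1) → VC-HIT  vc=[11]
7: 0x59 (blk 5, set 1) → MISS  vc=[11, 3]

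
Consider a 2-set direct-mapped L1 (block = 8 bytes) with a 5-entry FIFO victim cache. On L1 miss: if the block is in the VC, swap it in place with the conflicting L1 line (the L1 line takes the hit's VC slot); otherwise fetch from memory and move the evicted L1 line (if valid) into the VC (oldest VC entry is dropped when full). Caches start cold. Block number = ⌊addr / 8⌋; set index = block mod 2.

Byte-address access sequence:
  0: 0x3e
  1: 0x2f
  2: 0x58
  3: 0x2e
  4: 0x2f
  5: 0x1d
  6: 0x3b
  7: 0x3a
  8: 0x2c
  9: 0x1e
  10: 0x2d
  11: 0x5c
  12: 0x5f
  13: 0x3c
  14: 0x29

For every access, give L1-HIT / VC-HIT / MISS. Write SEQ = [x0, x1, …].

SEQ = [MISS, MISS, MISS, VC-HIT, L1-HIT, MISS, VC-HIT, L1-HIT, VC-HIT, VC-HIT, VC-HIT, VC-HIT, L1-HIT, VC-HIT, VC-HIT]

  [0] addr=0x3e blk=7 s=1: MISS | VC []
  [1] addr=0x2f blk=5 s=1: MISS | VC [7]
  [2] addr=0x58 blk=11 s=1: MISS | VC [7, 5]
  [3] addr=0x2e blk=5 s=1: VC-HIT | VC [7, 11]
  [4] addr=0x2f blk=5 s=1: L1-HIT | VC [7, 11]
  [5] addr=0x1d blk=3 s=1: MISS | VC [7, 11, 5]
  [6] addr=0x3b blk=7 s=1: VC-HIT | VC [3, 11, 5]
  [7] addr=0x3a blk=7 s=1: L1-HIT | VC [3, 11, 5]
  [8] addr=0x2c blk=5 s=1: VC-HIT | VC [3, 11, 7]
  [9] addr=0x1e blk=3 s=1: VC-HIT | VC [5, 11, 7]
  [10] addr=0x2d blk=5 s=1: VC-HIT | VC [3, 11, 7]
  [11] addr=0x5c blk=11 s=1: VC-HIT | VC [3, 5, 7]
  [12] addr=0x5f blk=11 s=1: L1-HIT | VC [3, 5, 7]
  [13] addr=0x3c blk=7 s=1: VC-HIT | VC [3, 5, 11]
  [14] addr=0x29 blk=5 s=1: VC-HIT | VC [3, 7, 11]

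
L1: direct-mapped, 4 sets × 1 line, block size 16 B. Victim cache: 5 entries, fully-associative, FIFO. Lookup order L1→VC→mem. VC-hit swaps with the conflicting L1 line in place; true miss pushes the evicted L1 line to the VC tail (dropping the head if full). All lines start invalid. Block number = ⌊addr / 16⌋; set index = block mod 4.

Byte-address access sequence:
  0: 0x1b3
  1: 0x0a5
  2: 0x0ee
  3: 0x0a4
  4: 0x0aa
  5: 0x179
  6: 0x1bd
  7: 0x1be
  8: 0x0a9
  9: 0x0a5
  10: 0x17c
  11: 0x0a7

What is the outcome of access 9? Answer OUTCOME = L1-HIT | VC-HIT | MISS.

#0 0x1b3→b27/s3 MISS; vc=[]
#1 0xa5→b10/s2 MISS; vc=[]
#2 0xee→b14/s2 MISS; vc=[10]
#3 0xa4→b10/s2 VC-HIT; vc=[14]
#4 0xaa→b10/s2 L1-HIT; vc=[14]
#5 0x179→b23/s3 MISS; vc=[14,27]
#6 0x1bd→b27/s3 VC-HIT; vc=[14,23]
#7 0x1be→b27/s3 L1-HIT; vc=[14,23]
#8 0xa9→b10/s2 L1-HIT; vc=[14,23]
#9 0xa5→b10/s2 L1-HIT; vc=[14,23]
#10 0x17c→b23/s3 VC-HIT; vc=[14,27]
#11 0xa7→b10/s2 L1-HIT; vc=[14,27]

OUTCOME = L1-HIT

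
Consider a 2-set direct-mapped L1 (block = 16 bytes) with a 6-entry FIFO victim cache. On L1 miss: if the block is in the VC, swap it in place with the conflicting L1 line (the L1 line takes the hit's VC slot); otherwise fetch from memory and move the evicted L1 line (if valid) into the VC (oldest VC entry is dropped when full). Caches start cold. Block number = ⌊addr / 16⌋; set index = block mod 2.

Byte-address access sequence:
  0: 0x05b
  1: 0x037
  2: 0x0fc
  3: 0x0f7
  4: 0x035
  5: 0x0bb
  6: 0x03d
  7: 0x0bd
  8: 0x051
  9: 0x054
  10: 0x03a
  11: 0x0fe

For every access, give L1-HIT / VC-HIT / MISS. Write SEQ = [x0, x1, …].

SEQ = [MISS, MISS, MISS, L1-HIT, VC-HIT, MISS, VC-HIT, VC-HIT, VC-HIT, L1-HIT, VC-HIT, VC-HIT]

0: 0x5b (blk 5, set 1) → MISS  vc=[]
1: 0x37 (blk 3, set 1) → MISS  vc=[5]
2: 0xfc (blk 15, set 1) → MISS  vc=[5, 3]
3: 0xf7 (blk 15, set 1) → L1-HIT  vc=[5, 3]
4: 0x35 (blk 3, set 1) → VC-HIT  vc=[5, 15]
5: 0xbb (blk 11, set 1) → MISS  vc=[5, 15, 3]
6: 0x3d (blk 3, set 1) → VC-HIT  vc=[5, 15, 11]
7: 0xbd (blk 11, set 1) → VC-HIT  vc=[5, 15, 3]
8: 0x51 (blk 5, set 1) → VC-HIT  vc=[11, 15, 3]
9: 0x54 (blk 5, set 1) → L1-HIT  vc=[11, 15, 3]
10: 0x3a (blk 3, set 1) → VC-HIT  vc=[11, 15, 5]
11: 0xfe (blk 15, set 1) → VC-HIT  vc=[11, 3, 5]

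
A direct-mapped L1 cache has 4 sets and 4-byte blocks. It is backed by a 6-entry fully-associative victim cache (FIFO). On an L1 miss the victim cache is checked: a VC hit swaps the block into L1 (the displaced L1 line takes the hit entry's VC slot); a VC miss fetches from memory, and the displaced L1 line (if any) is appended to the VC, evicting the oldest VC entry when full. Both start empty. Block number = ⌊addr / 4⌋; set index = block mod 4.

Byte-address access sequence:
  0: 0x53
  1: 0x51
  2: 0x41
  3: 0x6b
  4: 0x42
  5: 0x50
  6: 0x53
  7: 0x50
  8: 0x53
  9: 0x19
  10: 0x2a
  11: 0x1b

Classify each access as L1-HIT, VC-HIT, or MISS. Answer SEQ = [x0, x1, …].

SEQ = [MISS, L1-HIT, MISS, MISS, L1-HIT, VC-HIT, L1-HIT, L1-HIT, L1-HIT, MISS, MISS, VC-HIT]

0: 0x53 (blk 20, set 0) → MISS  vc=[]
1: 0x51 (blk 20, set 0) → L1-HIT  vc=[]
2: 0x41 (blk 16, set 0) → MISS  vc=[20]
3: 0x6b (blk 26, set 2) → MISS  vc=[20]
4: 0x42 (blk 16, set 0) → L1-HIT  vc=[20]
5: 0x50 (blk 20, set 0) → VC-HIT  vc=[16]
6: 0x53 (blk 20, set 0) → L1-HIT  vc=[16]
7: 0x50 (blk 20, set 0) → L1-HIT  vc=[16]
8: 0x53 (blk 20, set 0) → L1-HIT  vc=[16]
9: 0x19 (blk 6, set 2) → MISS  vc=[16, 26]
10: 0x2a (blk 10, set 2) → MISS  vc=[16, 26, 6]
11: 0x1b (blk 6, set 2) → VC-HIT  vc=[16, 26, 10]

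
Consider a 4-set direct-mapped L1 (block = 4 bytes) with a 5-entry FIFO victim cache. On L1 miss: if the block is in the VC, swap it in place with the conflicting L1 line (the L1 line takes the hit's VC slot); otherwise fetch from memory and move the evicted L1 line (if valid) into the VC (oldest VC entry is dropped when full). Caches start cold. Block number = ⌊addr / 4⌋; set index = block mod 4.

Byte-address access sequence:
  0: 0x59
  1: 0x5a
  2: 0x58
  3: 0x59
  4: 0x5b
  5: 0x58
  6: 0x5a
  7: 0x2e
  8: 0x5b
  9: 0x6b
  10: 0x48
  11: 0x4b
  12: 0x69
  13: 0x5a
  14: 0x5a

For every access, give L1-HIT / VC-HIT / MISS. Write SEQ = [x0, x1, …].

  [0] addr=0x59 blk=22 s=2: MISS | VC []
  [1] addr=0x5a blk=22 s=2: L1-HIT | VC []
  [2] addr=0x58 blk=22 s=2: L1-HIT | VC []
  [3] addr=0x59 blk=22 s=2: L1-HIT | VC []
  [4] addr=0x5b blk=22 s=2: L1-HIT | VC []
  [5] addr=0x58 blk=22 s=2: L1-HIT | VC []
  [6] addr=0x5a blk=22 s=2: L1-HIT | VC []
  [7] addr=0x2e blk=11 s=3: MISS | VC []
  [8] addr=0x5b blk=22 s=2: L1-HIT | VC []
  [9] addr=0x6b blk=26 s=2: MISS | VC [22]
  [10] addr=0x48 blk=18 s=2: MISS | VC [22, 26]
  [11] addr=0x4b blk=18 s=2: L1-HIT | VC [22, 26]
  [12] addr=0x69 blk=26 s=2: VC-HIT | VC [22, 18]
  [13] addr=0x5a blk=22 s=2: VC-HIT | VC [26, 18]
  [14] addr=0x5a blk=22 s=2: L1-HIT | VC [26, 18]

SEQ = [MISS, L1-HIT, L1-HIT, L1-HIT, L1-HIT, L1-HIT, L1-HIT, MISS, L1-HIT, MISS, MISS, L1-HIT, VC-HIT, VC-HIT, L1-HIT]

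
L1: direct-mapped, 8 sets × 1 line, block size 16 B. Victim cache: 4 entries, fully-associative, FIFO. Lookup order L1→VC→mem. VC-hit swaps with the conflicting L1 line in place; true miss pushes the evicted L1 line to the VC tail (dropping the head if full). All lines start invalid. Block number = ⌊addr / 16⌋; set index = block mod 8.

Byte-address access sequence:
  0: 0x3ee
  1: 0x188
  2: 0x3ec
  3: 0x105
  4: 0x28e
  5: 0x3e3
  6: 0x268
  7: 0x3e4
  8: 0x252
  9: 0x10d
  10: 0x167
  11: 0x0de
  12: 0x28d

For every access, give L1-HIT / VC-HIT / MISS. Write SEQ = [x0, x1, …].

#0 0x3ee→b62/s6 MISS; vc=[]
#1 0x188→b24/s0 MISS; vc=[]
#2 0x3ec→b62/s6 L1-HIT; vc=[]
#3 0x105→b16/s0 MISS; vc=[24]
#4 0x28e→b40/s0 MISS; vc=[24,16]
#5 0x3e3→b62/s6 L1-HIT; vc=[24,16]
#6 0x268→b38/s6 MISS; vc=[24,16,62]
#7 0x3e4→b62/s6 VC-HIT; vc=[24,16,38]
#8 0x252→b37/s5 MISS; vc=[24,16,38]
#9 0x10d→b16/s0 VC-HIT; vc=[24,40,38]
#10 0x167→b22/s6 MISS; vc=[24,40,38,62]
#11 0xde→b13/s5 MISS; vc=[40,38,62,37]
#12 0x28d→b40/s0 VC-HIT; vc=[16,38,62,37]

SEQ = [MISS, MISS, L1-HIT, MISS, MISS, L1-HIT, MISS, VC-HIT, MISS, VC-HIT, MISS, MISS, VC-HIT]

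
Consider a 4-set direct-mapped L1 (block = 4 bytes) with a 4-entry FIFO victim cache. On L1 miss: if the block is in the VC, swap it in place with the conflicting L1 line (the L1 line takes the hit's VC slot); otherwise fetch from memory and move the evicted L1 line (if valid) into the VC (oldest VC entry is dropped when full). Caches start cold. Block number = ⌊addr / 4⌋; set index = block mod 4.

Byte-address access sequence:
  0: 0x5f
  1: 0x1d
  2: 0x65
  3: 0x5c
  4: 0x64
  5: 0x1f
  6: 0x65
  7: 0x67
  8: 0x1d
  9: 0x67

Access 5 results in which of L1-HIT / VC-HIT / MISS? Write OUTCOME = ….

OUTCOME = VC-HIT

  [0] addr=0x5f blk=23 s=3: MISS | VC []
  [1] addr=0x1d blk=7 s=3: MISS | VC [23]
  [2] addr=0x65 blk=25 s=1: MISS | VC [23]
  [3] addr=0x5c blk=23 s=3: VC-HIT | VC [7]
  [4] addr=0x64 blk=25 s=1: L1-HIT | VC [7]
  [5] addr=0x1f blk=7 s=3: VC-HIT | VC [23]
  [6] addr=0x65 blk=25 s=1: L1-HIT | VC [23]
  [7] addr=0x67 blk=25 s=1: L1-HIT | VC [23]
  [8] addr=0x1d blk=7 s=3: L1-HIT | VC [23]
  [9] addr=0x67 blk=25 s=1: L1-HIT | VC [23]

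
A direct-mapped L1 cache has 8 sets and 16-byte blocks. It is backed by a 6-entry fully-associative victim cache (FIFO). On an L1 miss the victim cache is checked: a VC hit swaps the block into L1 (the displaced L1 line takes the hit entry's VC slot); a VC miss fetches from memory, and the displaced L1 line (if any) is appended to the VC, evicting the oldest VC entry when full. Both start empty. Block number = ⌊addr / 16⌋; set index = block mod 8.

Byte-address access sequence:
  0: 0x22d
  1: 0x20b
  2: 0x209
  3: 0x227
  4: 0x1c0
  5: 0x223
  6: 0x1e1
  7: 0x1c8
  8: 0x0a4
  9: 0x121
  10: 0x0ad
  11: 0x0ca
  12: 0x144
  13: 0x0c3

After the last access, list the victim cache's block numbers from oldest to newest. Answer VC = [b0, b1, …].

VC = [34, 18, 28, 20]

  [0] addr=0x22d blk=34 s=2: MISS | VC []
  [1] addr=0x20b blk=32 s=0: MISS | VC []
  [2] addr=0x209 blk=32 s=0: L1-HIT | VC []
  [3] addr=0x227 blk=34 s=2: L1-HIT | VC []
  [4] addr=0x1c0 blk=28 s=4: MISS | VC []
  [5] addr=0x223 blk=34 s=2: L1-HIT | VC []
  [6] addr=0x1e1 blk=30 s=6: MISS | VC []
  [7] addr=0x1c8 blk=28 s=4: L1-HIT | VC []
  [8] addr=0xa4 blk=10 s=2: MISS | VC [34]
  [9] addr=0x121 blk=18 s=2: MISS | VC [34, 10]
  [10] addr=0xad blk=10 s=2: VC-HIT | VC [34, 18]
  [11] addr=0xca blk=12 s=4: MISS | VC [34, 18, 28]
  [12] addr=0x144 blk=20 s=4: MISS | VC [34, 18, 28, 12]
  [13] addr=0xc3 blk=12 s=4: VC-HIT | VC [34, 18, 28, 20]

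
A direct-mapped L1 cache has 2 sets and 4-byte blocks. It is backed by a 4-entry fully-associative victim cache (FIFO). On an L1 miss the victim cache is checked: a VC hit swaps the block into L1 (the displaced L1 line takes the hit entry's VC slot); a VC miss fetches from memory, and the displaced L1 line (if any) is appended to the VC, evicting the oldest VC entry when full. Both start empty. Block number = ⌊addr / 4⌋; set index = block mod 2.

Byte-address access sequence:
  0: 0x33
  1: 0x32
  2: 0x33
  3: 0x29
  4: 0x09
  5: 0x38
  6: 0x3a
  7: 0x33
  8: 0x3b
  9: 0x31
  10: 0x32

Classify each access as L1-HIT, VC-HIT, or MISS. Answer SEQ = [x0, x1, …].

SEQ = [MISS, L1-HIT, L1-HIT, MISS, MISS, MISS, L1-HIT, VC-HIT, VC-HIT, VC-HIT, L1-HIT]

  [0] addr=0x33 blk=12 s=0: MISS | VC []
  [1] addr=0x32 blk=12 s=0: L1-HIT | VC []
  [2] addr=0x33 blk=12 s=0: L1-HIT | VC []
  [3] addr=0x29 blk=10 s=0: MISS | VC [12]
  [4] addr=0x9 blk=2 s=0: MISS | VC [12, 10]
  [5] addr=0x38 blk=14 s=0: MISS | VC [12, 10, 2]
  [6] addr=0x3a blk=14 s=0: L1-HIT | VC [12, 10, 2]
  [7] addr=0x33 blk=12 s=0: VC-HIT | VC [14, 10, 2]
  [8] addr=0x3b blk=14 s=0: VC-HIT | VC [12, 10, 2]
  [9] addr=0x31 blk=12 s=0: VC-HIT | VC [14, 10, 2]
  [10] addr=0x32 blk=12 s=0: L1-HIT | VC [14, 10, 2]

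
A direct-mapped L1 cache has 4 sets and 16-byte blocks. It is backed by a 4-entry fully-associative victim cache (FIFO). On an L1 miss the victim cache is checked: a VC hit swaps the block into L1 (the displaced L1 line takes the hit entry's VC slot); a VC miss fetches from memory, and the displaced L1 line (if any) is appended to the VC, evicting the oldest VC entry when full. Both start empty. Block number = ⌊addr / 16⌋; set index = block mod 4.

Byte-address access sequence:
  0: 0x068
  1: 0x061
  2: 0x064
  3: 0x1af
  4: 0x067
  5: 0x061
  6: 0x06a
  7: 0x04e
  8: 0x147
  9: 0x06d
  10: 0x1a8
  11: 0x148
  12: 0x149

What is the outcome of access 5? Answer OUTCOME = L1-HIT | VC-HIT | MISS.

OUTCOME = L1-HIT

#0 0x68→b6/s2 MISS; vc=[]
#1 0x61→b6/s2 L1-HIT; vc=[]
#2 0x64→b6/s2 L1-HIT; vc=[]
#3 0x1af→b26/s2 MISS; vc=[6]
#4 0x67→b6/s2 VC-HIT; vc=[26]
#5 0x61→b6/s2 L1-HIT; vc=[26]
#6 0x6a→b6/s2 L1-HIT; vc=[26]
#7 0x4e→b4/s0 MISS; vc=[26]
#8 0x147→b20/s0 MISS; vc=[26,4]
#9 0x6d→b6/s2 L1-HIT; vc=[26,4]
#10 0x1a8→b26/s2 VC-HIT; vc=[6,4]
#11 0x148→b20/s0 L1-HIT; vc=[6,4]
#12 0x149→b20/s0 L1-HIT; vc=[6,4]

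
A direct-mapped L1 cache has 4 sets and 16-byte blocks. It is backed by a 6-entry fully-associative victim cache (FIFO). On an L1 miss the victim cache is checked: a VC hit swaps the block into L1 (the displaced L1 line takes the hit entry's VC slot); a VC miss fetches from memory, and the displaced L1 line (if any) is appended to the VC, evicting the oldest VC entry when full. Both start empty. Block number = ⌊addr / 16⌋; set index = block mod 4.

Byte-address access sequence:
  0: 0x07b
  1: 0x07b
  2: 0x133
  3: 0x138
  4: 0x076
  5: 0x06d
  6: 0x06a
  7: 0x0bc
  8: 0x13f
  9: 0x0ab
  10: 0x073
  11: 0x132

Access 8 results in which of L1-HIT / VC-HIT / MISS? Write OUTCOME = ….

OUTCOME = VC-HIT

0: 0x7b (blk 7, set 3) → MISS  vc=[]
1: 0x7b (blk 7, set 3) → L1-HIT  vc=[]
2: 0x133 (blk 19, set 3) → MISS  vc=[7]
3: 0x138 (blk 19, set 3) → L1-HIT  vc=[7]
4: 0x76 (blk 7, set 3) → VC-HIT  vc=[19]
5: 0x6d (blk 6, set 2) → MISS  vc=[19]
6: 0x6a (blk 6, set 2) → L1-HIT  vc=[19]
7: 0xbc (blk 11, set 3) → MISS  vc=[19, 7]
8: 0x13f (blk 19, set 3) → VC-HIT  vc=[11, 7]
9: 0xab (blk 10, set 2) → MISS  vc=[11, 7, 6]
10: 0x73 (blk 7, set 3) → VC-HIT  vc=[11, 19, 6]
11: 0x132 (blk 19, set 3) → VC-HIT  vc=[11, 7, 6]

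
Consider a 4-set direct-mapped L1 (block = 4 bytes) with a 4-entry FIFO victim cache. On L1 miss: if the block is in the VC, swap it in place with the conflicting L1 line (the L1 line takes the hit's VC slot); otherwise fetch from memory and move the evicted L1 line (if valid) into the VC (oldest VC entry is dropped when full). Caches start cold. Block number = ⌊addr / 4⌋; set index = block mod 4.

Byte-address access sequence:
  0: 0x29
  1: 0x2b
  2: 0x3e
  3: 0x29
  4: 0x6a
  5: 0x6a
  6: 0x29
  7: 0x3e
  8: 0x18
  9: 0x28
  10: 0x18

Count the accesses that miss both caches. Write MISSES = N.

MISSES = 4

#0 0x29→b10/s2 MISS; vc=[]
#1 0x2b→b10/s2 L1-HIT; vc=[]
#2 0x3e→b15/s3 MISS; vc=[]
#3 0x29→b10/s2 L1-HIT; vc=[]
#4 0x6a→b26/s2 MISS; vc=[10]
#5 0x6a→b26/s2 L1-HIT; vc=[10]
#6 0x29→b10/s2 VC-HIT; vc=[26]
#7 0x3e→b15/s3 L1-HIT; vc=[26]
#8 0x18→b6/s2 MISS; vc=[26,10]
#9 0x28→b10/s2 VC-HIT; vc=[26,6]
#10 0x18→b6/s2 VC-HIT; vc=[26,10]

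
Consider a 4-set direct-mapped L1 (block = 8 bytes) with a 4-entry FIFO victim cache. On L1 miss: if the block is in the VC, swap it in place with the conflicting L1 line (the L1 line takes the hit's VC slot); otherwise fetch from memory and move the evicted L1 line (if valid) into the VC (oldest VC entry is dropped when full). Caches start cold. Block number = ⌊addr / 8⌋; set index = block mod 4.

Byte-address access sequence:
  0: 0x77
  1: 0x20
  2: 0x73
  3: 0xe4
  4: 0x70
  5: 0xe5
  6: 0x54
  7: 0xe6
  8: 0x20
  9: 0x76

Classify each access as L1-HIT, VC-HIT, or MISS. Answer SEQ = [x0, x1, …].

SEQ = [MISS, MISS, L1-HIT, MISS, L1-HIT, L1-HIT, MISS, L1-HIT, VC-HIT, VC-HIT]

#0 0x77→b14/s2 MISS; vc=[]
#1 0x20→b4/s0 MISS; vc=[]
#2 0x73→b14/s2 L1-HIT; vc=[]
#3 0xe4→b28/s0 MISS; vc=[4]
#4 0x70→b14/s2 L1-HIT; vc=[4]
#5 0xe5→b28/s0 L1-HIT; vc=[4]
#6 0x54→b10/s2 MISS; vc=[4,14]
#7 0xe6→b28/s0 L1-HIT; vc=[4,14]
#8 0x20→b4/s0 VC-HIT; vc=[28,14]
#9 0x76→b14/s2 VC-HIT; vc=[28,10]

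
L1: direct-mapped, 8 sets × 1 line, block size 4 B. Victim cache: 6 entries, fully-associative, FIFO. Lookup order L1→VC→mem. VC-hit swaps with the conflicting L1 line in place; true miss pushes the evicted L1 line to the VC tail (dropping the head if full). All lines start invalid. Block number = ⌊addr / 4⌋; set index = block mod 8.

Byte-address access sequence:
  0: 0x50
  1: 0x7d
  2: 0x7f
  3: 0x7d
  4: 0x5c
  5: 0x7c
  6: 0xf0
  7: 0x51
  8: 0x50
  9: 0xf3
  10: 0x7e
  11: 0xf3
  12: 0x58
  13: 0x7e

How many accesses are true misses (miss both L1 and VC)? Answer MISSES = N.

  [0] addr=0x50 blk=20 s=4: MISS | VC []
  [1] addr=0x7d blk=31 s=7: MISS | VC []
  [2] addr=0x7f blk=31 s=7: L1-HIT | VC []
  [3] addr=0x7d blk=31 s=7: L1-HIT | VC []
  [4] addr=0x5c blk=23 s=7: MISS | VC [31]
  [5] addr=0x7c blk=31 s=7: VC-HIT | VC [23]
  [6] addr=0xf0 blk=60 s=4: MISS | VC [23, 20]
  [7] addr=0x51 blk=20 s=4: VC-HIT | VC [23, 60]
  [8] addr=0x50 blk=20 s=4: L1-HIT | VC [23, 60]
  [9] addr=0xf3 blk=60 s=4: VC-HIT | VC [23, 20]
  [10] addr=0x7e blk=31 s=7: L1-HIT | VC [23, 20]
  [11] addr=0xf3 blk=60 s=4: L1-HIT | VC [23, 20]
  [12] addr=0x58 blk=22 s=6: MISS | VC [23, 20]
  [13] addr=0x7e blk=31 s=7: L1-HIT | VC [23, 20]

MISSES = 5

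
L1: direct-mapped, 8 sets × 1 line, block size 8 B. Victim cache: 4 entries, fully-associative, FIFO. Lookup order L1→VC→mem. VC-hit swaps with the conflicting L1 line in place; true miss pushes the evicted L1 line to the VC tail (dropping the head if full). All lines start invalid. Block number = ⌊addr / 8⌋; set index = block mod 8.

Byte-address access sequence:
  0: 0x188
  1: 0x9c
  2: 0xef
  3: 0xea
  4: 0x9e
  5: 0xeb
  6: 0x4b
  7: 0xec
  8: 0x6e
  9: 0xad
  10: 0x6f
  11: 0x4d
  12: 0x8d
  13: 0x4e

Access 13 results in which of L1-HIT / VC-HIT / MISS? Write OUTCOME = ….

0: 0x188 (blk 49, set 1) → MISS  vc=[]
1: 0x9c (blk 19, set 3) → MISS  vc=[]
2: 0xef (blk 29, set 5) → MISS  vc=[]
3: 0xea (blk 29, set 5) → L1-HIT  vc=[]
4: 0x9e (blk 19, set 3) → L1-HIT  vc=[]
5: 0xeb (blk 29, set 5) → L1-HIT  vc=[]
6: 0x4b (blk 9, set 1) → MISS  vc=[49]
7: 0xec (blk 29, set 5) → L1-HIT  vc=[49]
8: 0x6e (blk 13, set 5) → MISS  vc=[49, 29]
9: 0xad (blk 21, set 5) → MISS  vc=[49, 29, 13]
10: 0x6f (blk 13, set 5) → VC-HIT  vc=[49, 29, 21]
11: 0x4d (blk 9, set 1) → L1-HIT  vc=[49, 29, 21]
12: 0x8d (blk 17, set 1) → MISS  vc=[49, 29, 21, 9]
13: 0x4e (blk 9, set 1) → VC-HIT  vc=[49, 29, 21, 17]

OUTCOME = VC-HIT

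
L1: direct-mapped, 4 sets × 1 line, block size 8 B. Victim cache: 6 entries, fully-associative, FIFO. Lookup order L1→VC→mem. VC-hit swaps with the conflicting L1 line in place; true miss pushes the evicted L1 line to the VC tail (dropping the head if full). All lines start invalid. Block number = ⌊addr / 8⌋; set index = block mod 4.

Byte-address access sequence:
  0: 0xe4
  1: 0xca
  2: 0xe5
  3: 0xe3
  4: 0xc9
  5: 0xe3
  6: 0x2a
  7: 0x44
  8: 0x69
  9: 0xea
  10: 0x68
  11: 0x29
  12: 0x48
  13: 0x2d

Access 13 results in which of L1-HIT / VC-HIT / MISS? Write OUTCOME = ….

OUTCOME = VC-HIT

0: 0xe4 (blk 28, set 0) → MISS  vc=[]
1: 0xca (blk 25, set 1) → MISS  vc=[]
2: 0xe5 (blk 28, set 0) → L1-HIT  vc=[]
3: 0xe3 (blk 28, set 0) → L1-HIT  vc=[]
4: 0xc9 (blk 25, set 1) → L1-HIT  vc=[]
5: 0xe3 (blk 28, set 0) → L1-HIT  vc=[]
6: 0x2a (blk 5, set 1) → MISS  vc=[25]
7: 0x44 (blk 8, set 0) → MISS  vc=[25, 28]
8: 0x69 (blk 13, set 1) → MISS  vc=[25, 28, 5]
9: 0xea (blk 29, set 1) → MISS  vc=[25, 28, 5, 13]
10: 0x68 (blk 13, set 1) → VC-HIT  vc=[25, 28, 5, 29]
11: 0x29 (blk 5, set 1) → VC-HIT  vc=[25, 28, 13, 29]
12: 0x48 (blk 9, set 1) → MISS  vc=[25, 28, 13, 29, 5]
13: 0x2d (blk 5, set 1) → VC-HIT  vc=[25, 28, 13, 29, 9]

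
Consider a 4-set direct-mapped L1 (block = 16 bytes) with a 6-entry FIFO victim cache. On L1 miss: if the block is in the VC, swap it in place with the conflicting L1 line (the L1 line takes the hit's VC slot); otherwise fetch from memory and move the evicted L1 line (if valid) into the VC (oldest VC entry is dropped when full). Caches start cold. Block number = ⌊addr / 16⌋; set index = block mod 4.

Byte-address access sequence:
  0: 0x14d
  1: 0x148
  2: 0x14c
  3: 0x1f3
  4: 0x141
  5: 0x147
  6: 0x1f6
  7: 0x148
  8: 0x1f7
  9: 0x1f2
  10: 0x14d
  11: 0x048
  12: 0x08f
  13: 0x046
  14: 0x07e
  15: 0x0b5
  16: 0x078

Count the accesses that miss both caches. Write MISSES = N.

MISSES = 6

#0 0x14d→b20/s0 MISS; vc=[]
#1 0x148→b20/s0 L1-HIT; vc=[]
#2 0x14c→b20/s0 L1-HIT; vc=[]
#3 0x1f3→b31/s3 MISS; vc=[]
#4 0x141→b20/s0 L1-HIT; vc=[]
#5 0x147→b20/s0 L1-HIT; vc=[]
#6 0x1f6→b31/s3 L1-HIT; vc=[]
#7 0x148→b20/s0 L1-HIT; vc=[]
#8 0x1f7→b31/s3 L1-HIT; vc=[]
#9 0x1f2→b31/s3 L1-HIT; vc=[]
#10 0x14d→b20/s0 L1-HIT; vc=[]
#11 0x48→b4/s0 MISS; vc=[20]
#12 0x8f→b8/s0 MISS; vc=[20,4]
#13 0x46→b4/s0 VC-HIT; vc=[20,8]
#14 0x7e→b7/s3 MISS; vc=[20,8,31]
#15 0xb5→b11/s3 MISS; vc=[20,8,31,7]
#16 0x78→b7/s3 VC-HIT; vc=[20,8,31,11]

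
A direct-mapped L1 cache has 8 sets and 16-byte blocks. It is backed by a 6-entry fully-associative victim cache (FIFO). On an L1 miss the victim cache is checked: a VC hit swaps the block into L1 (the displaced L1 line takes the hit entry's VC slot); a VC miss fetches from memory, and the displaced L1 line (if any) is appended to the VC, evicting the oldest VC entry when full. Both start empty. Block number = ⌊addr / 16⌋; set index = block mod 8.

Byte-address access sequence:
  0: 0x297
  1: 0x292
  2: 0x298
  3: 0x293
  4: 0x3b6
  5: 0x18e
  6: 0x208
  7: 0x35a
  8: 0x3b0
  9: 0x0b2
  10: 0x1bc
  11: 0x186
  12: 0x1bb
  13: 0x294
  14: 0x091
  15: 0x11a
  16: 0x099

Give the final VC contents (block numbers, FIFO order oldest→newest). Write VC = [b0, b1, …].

VC = [32, 59, 11, 41, 17]

#0 0x297→b41/s1 MISS; vc=[]
#1 0x292→b41/s1 L1-HIT; vc=[]
#2 0x298→b41/s1 L1-HIT; vc=[]
#3 0x293→b41/s1 L1-HIT; vc=[]
#4 0x3b6→b59/s3 MISS; vc=[]
#5 0x18e→b24/s0 MISS; vc=[]
#6 0x208→b32/s0 MISS; vc=[24]
#7 0x35a→b53/s5 MISS; vc=[24]
#8 0x3b0→b59/s3 L1-HIT; vc=[24]
#9 0xb2→b11/s3 MISS; vc=[24,59]
#10 0x1bc→b27/s3 MISS; vc=[24,59,11]
#11 0x186→b24/s0 VC-HIT; vc=[32,59,11]
#12 0x1bb→b27/s3 L1-HIT; vc=[32,59,11]
#13 0x294→b41/s1 L1-HIT; vc=[32,59,11]
#14 0x91→b9/s1 MISS; vc=[32,59,11,41]
#15 0x11a→b17/s1 MISS; vc=[32,59,11,41,9]
#16 0x99→b9/s1 VC-HIT; vc=[32,59,11,41,17]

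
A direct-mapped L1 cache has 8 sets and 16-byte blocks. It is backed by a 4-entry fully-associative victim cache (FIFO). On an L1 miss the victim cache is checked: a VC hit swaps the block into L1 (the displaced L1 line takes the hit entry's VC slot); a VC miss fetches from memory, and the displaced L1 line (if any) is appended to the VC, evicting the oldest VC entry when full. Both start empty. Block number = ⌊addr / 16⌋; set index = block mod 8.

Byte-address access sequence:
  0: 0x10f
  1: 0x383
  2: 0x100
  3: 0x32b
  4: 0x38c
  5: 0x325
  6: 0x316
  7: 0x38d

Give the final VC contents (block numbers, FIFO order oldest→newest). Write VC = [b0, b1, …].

VC = [16]

#0 0x10f→b16/s0 MISS; vc=[]
#1 0x383→b56/s0 MISS; vc=[16]
#2 0x100→b16/s0 VC-HIT; vc=[56]
#3 0x32b→b50/s2 MISS; vc=[56]
#4 0x38c→b56/s0 VC-HIT; vc=[16]
#5 0x325→b50/s2 L1-HIT; vc=[16]
#6 0x316→b49/s1 MISS; vc=[16]
#7 0x38d→b56/s0 L1-HIT; vc=[16]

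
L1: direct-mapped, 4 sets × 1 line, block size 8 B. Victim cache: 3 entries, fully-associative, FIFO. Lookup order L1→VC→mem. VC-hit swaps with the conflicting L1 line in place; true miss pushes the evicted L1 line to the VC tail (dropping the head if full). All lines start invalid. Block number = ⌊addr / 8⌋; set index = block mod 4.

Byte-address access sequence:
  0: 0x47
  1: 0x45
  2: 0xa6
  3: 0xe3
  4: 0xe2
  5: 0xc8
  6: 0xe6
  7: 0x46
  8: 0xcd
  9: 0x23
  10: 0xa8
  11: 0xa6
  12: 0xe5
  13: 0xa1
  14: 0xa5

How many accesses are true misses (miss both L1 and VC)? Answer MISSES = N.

0: 0x47 (blk 8, set 0) → MISS  vc=[]
1: 0x45 (blk 8, set 0) → L1-HIT  vc=[]
2: 0xa6 (blk 20, set 0) → MISS  vc=[8]
3: 0xe3 (blk 28, set 0) → MISS  vc=[8, 20]
4: 0xe2 (blk 28, set 0) → L1-HIT  vc=[8, 20]
5: 0xc8 (blk 25, set 1) → MISS  vc=[8, 20]
6: 0xe6 (blk 28, set 0) → L1-HIT  vc=[8, 20]
7: 0x46 (blk 8, set 0) → VC-HIT  vc=[28, 20]
8: 0xcd (blk 25, set 1) → L1-HIT  vc=[28, 20]
9: 0x23 (blk 4, set 0) → MISS  vc=[28, 20, 8]
10: 0xa8 (blk 21, set 1) → MISS  vc=[20, 8, 25]
11: 0xa6 (blk 20, set 0) → VC-HIT  vc=[4, 8, 25]
12: 0xe5 (blk 28, set 0) → MISS  vc=[8, 25, 20]
13: 0xa1 (blk 20, set 0) → VC-HIT  vc=[8, 25, 28]
14: 0xa5 (blk 20, set 0) → L1-HIT  vc=[8, 25, 28]

MISSES = 7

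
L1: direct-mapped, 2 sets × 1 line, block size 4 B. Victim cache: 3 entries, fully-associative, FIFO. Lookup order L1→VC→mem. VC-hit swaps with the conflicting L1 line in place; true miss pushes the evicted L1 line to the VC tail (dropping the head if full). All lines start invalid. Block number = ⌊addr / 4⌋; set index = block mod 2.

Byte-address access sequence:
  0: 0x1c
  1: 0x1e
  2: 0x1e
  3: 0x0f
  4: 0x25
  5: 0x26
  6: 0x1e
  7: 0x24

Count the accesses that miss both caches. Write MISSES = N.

MISSES = 3

  [0] addr=0x1c blk=7 s=1: MISS | VC []
  [1] addr=0x1e blk=7 s=1: L1-HIT | VC []
  [2] addr=0x1e blk=7 s=1: L1-HIT | VC []
  [3] addr=0xf blk=3 s=1: MISS | VC [7]
  [4] addr=0x25 blk=9 s=1: MISS | VC [7, 3]
  [5] addr=0x26 blk=9 s=1: L1-HIT | VC [7, 3]
  [6] addr=0x1e blk=7 s=1: VC-HIT | VC [9, 3]
  [7] addr=0x24 blk=9 s=1: VC-HIT | VC [7, 3]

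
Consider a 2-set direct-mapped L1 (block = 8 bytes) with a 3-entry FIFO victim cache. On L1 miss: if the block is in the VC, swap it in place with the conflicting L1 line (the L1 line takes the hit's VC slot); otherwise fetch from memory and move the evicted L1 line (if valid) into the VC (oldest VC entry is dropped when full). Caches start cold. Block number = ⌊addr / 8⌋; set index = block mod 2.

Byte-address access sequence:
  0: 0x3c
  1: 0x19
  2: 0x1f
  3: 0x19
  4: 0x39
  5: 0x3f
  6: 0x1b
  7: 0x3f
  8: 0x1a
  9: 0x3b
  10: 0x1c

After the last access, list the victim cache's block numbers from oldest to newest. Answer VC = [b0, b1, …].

VC = [7]

#0 0x3c→b7/s1 MISS; vc=[]
#1 0x19→b3/s1 MISS; vc=[7]
#2 0x1f→b3/s1 L1-HIT; vc=[7]
#3 0x19→b3/s1 L1-HIT; vc=[7]
#4 0x39→b7/s1 VC-HIT; vc=[3]
#5 0x3f→b7/s1 L1-HIT; vc=[3]
#6 0x1b→b3/s1 VC-HIT; vc=[7]
#7 0x3f→b7/s1 VC-HIT; vc=[3]
#8 0x1a→b3/s1 VC-HIT; vc=[7]
#9 0x3b→b7/s1 VC-HIT; vc=[3]
#10 0x1c→b3/s1 VC-HIT; vc=[7]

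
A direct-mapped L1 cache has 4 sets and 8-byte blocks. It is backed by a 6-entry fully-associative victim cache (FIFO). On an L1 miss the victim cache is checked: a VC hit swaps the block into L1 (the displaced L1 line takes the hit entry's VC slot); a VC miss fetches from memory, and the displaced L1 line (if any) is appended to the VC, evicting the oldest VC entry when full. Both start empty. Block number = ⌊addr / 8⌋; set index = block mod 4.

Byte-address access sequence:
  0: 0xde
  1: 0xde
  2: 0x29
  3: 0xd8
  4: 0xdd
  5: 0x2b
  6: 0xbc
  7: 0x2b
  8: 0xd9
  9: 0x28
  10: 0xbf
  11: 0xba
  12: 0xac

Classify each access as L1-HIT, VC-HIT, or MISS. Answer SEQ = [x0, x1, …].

0: 0xde (blk 27, set 3) → MISS  vc=[]
1: 0xde (blk 27, set 3) → L1-HIT  vc=[]
2: 0x29 (blk 5, set 1) → MISS  vc=[]
3: 0xd8 (blk 27, set 3) → L1-HIT  vc=[]
4: 0xdd (blk 27, set 3) → L1-HIT  vc=[]
5: 0x2b (blk 5, set 1) → L1-HIT  vc=[]
6: 0xbc (blk 23, set 3) → MISS  vc=[27]
7: 0x2b (blk 5, set 1) → L1-HIT  vc=[27]
8: 0xd9 (blk 27, set 3) → VC-HIT  vc=[23]
9: 0x28 (blk 5, set 1) → L1-HIT  vc=[23]
10: 0xbf (blk 23, set 3) → VC-HIT  vc=[27]
11: 0xba (blk 23, set 3) → L1-HIT  vc=[27]
12: 0xac (blk 21, set 1) → MISS  vc=[27, 5]

SEQ = [MISS, L1-HIT, MISS, L1-HIT, L1-HIT, L1-HIT, MISS, L1-HIT, VC-HIT, L1-HIT, VC-HIT, L1-HIT, MISS]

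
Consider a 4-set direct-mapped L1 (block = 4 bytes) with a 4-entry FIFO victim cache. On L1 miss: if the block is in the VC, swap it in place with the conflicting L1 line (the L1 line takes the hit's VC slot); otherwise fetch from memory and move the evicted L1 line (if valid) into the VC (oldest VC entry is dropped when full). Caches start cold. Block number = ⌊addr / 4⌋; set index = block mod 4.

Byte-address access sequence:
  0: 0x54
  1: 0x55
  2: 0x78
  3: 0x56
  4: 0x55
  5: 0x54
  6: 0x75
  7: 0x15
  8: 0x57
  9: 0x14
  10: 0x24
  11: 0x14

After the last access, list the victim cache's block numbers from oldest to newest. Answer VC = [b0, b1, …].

VC = [21, 29, 9]

  [0] addr=0x54 blk=21 s=1: MISS | VC []
  [1] addr=0x55 blk=21 s=1: L1-HIT | VC []
  [2] addr=0x78 blk=30 s=2: MISS | VC []
  [3] addr=0x56 blk=21 s=1: L1-HIT | VC []
  [4] addr=0x55 blk=21 s=1: L1-HIT | VC []
  [5] addr=0x54 blk=21 s=1: L1-HIT | VC []
  [6] addr=0x75 blk=29 s=1: MISS | VC [21]
  [7] addr=0x15 blk=5 s=1: MISS | VC [21, 29]
  [8] addr=0x57 blk=21 s=1: VC-HIT | VC [5, 29]
  [9] addr=0x14 blk=5 s=1: VC-HIT | VC [21, 29]
  [10] addr=0x24 blk=9 s=1: MISS | VC [21, 29, 5]
  [11] addr=0x14 blk=5 s=1: VC-HIT | VC [21, 29, 9]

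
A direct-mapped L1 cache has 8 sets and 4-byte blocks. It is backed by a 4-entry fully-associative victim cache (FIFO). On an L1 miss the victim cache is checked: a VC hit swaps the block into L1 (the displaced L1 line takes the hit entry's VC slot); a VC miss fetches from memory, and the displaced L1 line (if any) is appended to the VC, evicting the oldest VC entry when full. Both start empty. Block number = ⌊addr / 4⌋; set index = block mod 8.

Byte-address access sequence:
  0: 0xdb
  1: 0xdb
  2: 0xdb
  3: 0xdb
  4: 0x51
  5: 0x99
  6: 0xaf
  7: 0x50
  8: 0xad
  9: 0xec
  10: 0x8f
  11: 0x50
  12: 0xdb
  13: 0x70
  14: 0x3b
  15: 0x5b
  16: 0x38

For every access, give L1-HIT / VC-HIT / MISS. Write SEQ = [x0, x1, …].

0: 0xdb (blk 54, set 6) → MISS  vc=[]
1: 0xdb (blk 54, set 6) → L1-HIT  vc=[]
2: 0xdb (blk 54, set 6) → L1-HIT  vc=[]
3: 0xdb (blk 54, set 6) → L1-HIT  vc=[]
4: 0x51 (blk 20, set 4) → MISS  vc=[]
5: 0x99 (blk 38, set 6) → MISS  vc=[54]
6: 0xaf (blk 43, set 3) → MISS  vc=[54]
7: 0x50 (blk 20, set 4) → L1-HIT  vc=[54]
8: 0xad (blk 43, set 3) → L1-HIT  vc=[54]
9: 0xec (blk 59, set 3) → MISS  vc=[54, 43]
10: 0x8f (blk 35, set 3) → MISS  vc=[54, 43, 59]
11: 0x50 (blk 20, set 4) → L1-HIT  vc=[54, 43, 59]
12: 0xdb (blk 54, set 6) → VC-HIT  vc=[38, 43, 59]
13: 0x70 (blk 28, set 4) → MISS  vc=[38, 43, 59, 20]
14: 0x3b (blk 14, set 6) → MISS  vc=[43, 59, 20, 54]
15: 0x5b (blk 22, set 6) → MISS  vc=[59, 20, 54, 14]
16: 0x38 (blk 14, set 6) → VC-HIT  vc=[59, 20, 54, 22]

SEQ = [MISS, L1-HIT, L1-HIT, L1-HIT, MISS, MISS, MISS, L1-HIT, L1-HIT, MISS, MISS, L1-HIT, VC-HIT, MISS, MISS, MISS, VC-HIT]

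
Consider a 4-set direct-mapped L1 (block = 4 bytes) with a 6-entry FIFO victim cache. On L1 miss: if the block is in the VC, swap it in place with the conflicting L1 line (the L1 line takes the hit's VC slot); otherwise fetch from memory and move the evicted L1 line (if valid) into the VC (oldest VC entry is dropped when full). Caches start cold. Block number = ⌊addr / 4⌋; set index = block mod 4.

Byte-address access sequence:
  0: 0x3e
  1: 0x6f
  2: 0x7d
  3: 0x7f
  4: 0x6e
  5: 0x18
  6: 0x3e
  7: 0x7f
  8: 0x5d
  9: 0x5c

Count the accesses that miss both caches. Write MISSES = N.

#0 0x3e→b15/s3 MISS; vc=[]
#1 0x6f→b27/s3 MISS; vc=[15]
#2 0x7d→b31/s3 MISS; vc=[15,27]
#3 0x7f→b31/s3 L1-HIT; vc=[15,27]
#4 0x6e→b27/s3 VC-HIT; vc=[15,31]
#5 0x18→b6/s2 MISS; vc=[15,31]
#6 0x3e→b15/s3 VC-HIT; vc=[27,31]
#7 0x7f→b31/s3 VC-HIT; vc=[27,15]
#8 0x5d→b23/s3 MISS; vc=[27,15,31]
#9 0x5c→b23/s3 L1-HIT; vc=[27,15,31]

MISSES = 5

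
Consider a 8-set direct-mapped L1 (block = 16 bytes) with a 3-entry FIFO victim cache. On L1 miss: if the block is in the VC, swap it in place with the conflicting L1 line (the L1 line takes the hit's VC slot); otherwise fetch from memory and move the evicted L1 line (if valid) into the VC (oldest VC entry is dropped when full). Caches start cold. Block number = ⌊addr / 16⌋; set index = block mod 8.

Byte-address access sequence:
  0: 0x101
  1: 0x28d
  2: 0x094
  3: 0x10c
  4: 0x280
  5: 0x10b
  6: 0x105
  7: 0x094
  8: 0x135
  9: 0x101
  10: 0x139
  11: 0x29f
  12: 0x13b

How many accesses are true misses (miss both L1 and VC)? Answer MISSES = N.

  [0] addr=0x101 blk=16 s=0: MISS | VC []
  [1] addr=0x28d blk=40 s=0: MISS | VC [16]
  [2] addr=0x94 blk=9 s=1: MISS | VC [16]
  [3] addr=0x10c blk=16 s=0: VC-HIT | VC [40]
  [4] addr=0x280 blk=40 s=0: VC-HIT | VC [16]
  [5] addr=0x10b blk=16 s=0: VC-HIT | VC [40]
  [6] addr=0x105 blk=16 s=0: L1-HIT | VC [40]
  [7] addr=0x94 blk=9 s=1: L1-HIT | VC [40]
  [8] addr=0x135 blk=19 s=3: MISS | VC [40]
  [9] addr=0x101 blk=16 s=0: L1-HIT | VC [40]
  [10] addr=0x139 blk=19 s=3: L1-HIT | VC [40]
  [11] addr=0x29f blk=41 s=1: MISS | VC [40, 9]
  [12] addr=0x13b blk=19 s=3: L1-HIT | VC [40, 9]

MISSES = 5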